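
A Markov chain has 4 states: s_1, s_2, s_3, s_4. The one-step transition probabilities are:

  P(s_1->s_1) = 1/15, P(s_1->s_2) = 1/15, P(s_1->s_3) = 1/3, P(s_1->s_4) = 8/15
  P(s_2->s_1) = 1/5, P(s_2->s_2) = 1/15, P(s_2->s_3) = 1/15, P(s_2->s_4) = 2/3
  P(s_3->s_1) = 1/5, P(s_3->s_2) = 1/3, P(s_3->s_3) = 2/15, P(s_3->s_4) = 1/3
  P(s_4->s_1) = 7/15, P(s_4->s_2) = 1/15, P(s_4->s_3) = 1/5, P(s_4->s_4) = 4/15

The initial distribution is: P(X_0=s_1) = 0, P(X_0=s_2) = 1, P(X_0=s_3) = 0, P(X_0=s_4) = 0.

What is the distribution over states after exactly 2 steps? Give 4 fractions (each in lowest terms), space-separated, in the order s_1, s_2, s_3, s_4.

Propagating the distribution step by step (d_{t+1} = d_t * P):
d_0 = (s_1=0, s_2=1, s_3=0, s_4=0)
  d_1[s_1] = 0*1/15 + 1*1/5 + 0*1/5 + 0*7/15 = 1/5
  d_1[s_2] = 0*1/15 + 1*1/15 + 0*1/3 + 0*1/15 = 1/15
  d_1[s_3] = 0*1/3 + 1*1/15 + 0*2/15 + 0*1/5 = 1/15
  d_1[s_4] = 0*8/15 + 1*2/3 + 0*1/3 + 0*4/15 = 2/3
d_1 = (s_1=1/5, s_2=1/15, s_3=1/15, s_4=2/3)
  d_2[s_1] = 1/5*1/15 + 1/15*1/5 + 1/15*1/5 + 2/3*7/15 = 79/225
  d_2[s_2] = 1/5*1/15 + 1/15*1/15 + 1/15*1/3 + 2/3*1/15 = 19/225
  d_2[s_3] = 1/5*1/3 + 1/15*1/15 + 1/15*2/15 + 2/3*1/5 = 16/75
  d_2[s_4] = 1/5*8/15 + 1/15*2/3 + 1/15*1/3 + 2/3*4/15 = 79/225
d_2 = (s_1=79/225, s_2=19/225, s_3=16/75, s_4=79/225)

Answer: 79/225 19/225 16/75 79/225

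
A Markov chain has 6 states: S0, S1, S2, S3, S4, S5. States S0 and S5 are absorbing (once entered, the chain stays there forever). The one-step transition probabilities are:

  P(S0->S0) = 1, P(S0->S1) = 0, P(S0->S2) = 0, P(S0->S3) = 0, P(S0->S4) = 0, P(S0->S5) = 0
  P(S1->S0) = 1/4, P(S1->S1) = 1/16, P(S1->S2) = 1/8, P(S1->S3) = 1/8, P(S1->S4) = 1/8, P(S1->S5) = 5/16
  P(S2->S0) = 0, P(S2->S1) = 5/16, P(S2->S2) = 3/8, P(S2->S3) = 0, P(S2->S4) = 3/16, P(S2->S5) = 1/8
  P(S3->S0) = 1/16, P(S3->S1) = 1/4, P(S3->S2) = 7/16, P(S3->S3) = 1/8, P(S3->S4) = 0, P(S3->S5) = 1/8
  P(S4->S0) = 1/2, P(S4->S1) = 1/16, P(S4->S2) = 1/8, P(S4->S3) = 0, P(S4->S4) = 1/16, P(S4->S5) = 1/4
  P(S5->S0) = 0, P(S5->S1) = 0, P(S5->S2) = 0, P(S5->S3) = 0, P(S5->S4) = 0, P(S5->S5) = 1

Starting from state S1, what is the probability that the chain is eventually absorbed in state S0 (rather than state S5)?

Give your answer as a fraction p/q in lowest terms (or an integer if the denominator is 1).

Let a_i = P(absorbed in S0 | start in state i).
Boundary conditions: a_S0 = 1, a_S5 = 0.
For each transient state i, a_i = sum_j P(i->j) * a_j:
  a_S1 = 1/4*a_S0 + 1/16*a_S1 + 1/8*a_S2 + 1/8*a_S3 + 1/8*a_S4 + 5/16*a_S5
  a_S2 = 0*a_S0 + 5/16*a_S1 + 3/8*a_S2 + 0*a_S3 + 3/16*a_S4 + 1/8*a_S5
  a_S3 = 1/16*a_S0 + 1/4*a_S1 + 7/16*a_S2 + 1/8*a_S3 + 0*a_S4 + 1/8*a_S5
  a_S4 = 1/2*a_S0 + 1/16*a_S1 + 1/8*a_S2 + 0*a_S3 + 1/16*a_S4 + 1/4*a_S5

Substituting a_S0 = 1 and a_S5 = 0, rearrange to (I - Q) a = r where r[i] = P(i -> S0):
  [15/16, -1/8, -1/8, -1/8] . (a_S1, a_S2, a_S3, a_S4) = 1/4
  [-5/16, 5/8, 0, -3/16] . (a_S1, a_S2, a_S3, a_S4) = 0
  [-1/4, -7/16, 7/8, 0] . (a_S1, a_S2, a_S3, a_S4) = 1/16
  [-1/16, -1/8, 0, 15/16] . (a_S1, a_S2, a_S3, a_S4) = 1/2

Solving yields:
  a_S1 = 2900/6313
  a_S2 = 2623/6313
  a_S3 = 2591/6313
  a_S4 = 3910/6313

Starting state is S1, so the absorption probability is a_S1 = 2900/6313.

Answer: 2900/6313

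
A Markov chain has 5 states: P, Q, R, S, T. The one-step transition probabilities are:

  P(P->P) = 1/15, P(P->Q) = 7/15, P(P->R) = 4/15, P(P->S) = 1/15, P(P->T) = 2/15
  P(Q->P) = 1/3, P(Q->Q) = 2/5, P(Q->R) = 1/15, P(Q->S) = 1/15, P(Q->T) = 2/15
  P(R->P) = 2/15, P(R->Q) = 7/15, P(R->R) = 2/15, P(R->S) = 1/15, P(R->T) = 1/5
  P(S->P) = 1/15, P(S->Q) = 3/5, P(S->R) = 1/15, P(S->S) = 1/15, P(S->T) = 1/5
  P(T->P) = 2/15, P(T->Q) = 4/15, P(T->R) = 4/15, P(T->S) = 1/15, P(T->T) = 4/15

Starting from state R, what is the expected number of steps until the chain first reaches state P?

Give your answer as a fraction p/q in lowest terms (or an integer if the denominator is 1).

Let h_i = expected steps to first reach P from state i.
Boundary: h_P = 0.
First-step equations for the other states:
  h_Q = 1 + 1/3*h_P + 2/5*h_Q + 1/15*h_R + 1/15*h_S + 2/15*h_T
  h_R = 1 + 2/15*h_P + 7/15*h_Q + 2/15*h_R + 1/15*h_S + 1/5*h_T
  h_S = 1 + 1/15*h_P + 3/5*h_Q + 1/15*h_R + 1/15*h_S + 1/5*h_T
  h_T = 1 + 2/15*h_P + 4/15*h_Q + 4/15*h_R + 1/15*h_S + 4/15*h_T

Substituting h_P = 0 and rearranging gives the linear system (I - Q) h = 1:
  [3/5, -1/15, -1/15, -2/15] . (h_Q, h_R, h_S, h_T) = 1
  [-7/15, 13/15, -1/15, -1/5] . (h_Q, h_R, h_S, h_T) = 1
  [-3/5, -1/15, 14/15, -1/5] . (h_Q, h_R, h_S, h_T) = 1
  [-4/15, -4/15, -1/15, 11/15] . (h_Q, h_R, h_S, h_T) = 1

Solving yields:
  h_Q = 40275/10498
  h_R = 49725/10498
  h_S = 25890/5249
  h_T = 25875/5249

Starting state is R, so the expected hitting time is h_R = 49725/10498.

Answer: 49725/10498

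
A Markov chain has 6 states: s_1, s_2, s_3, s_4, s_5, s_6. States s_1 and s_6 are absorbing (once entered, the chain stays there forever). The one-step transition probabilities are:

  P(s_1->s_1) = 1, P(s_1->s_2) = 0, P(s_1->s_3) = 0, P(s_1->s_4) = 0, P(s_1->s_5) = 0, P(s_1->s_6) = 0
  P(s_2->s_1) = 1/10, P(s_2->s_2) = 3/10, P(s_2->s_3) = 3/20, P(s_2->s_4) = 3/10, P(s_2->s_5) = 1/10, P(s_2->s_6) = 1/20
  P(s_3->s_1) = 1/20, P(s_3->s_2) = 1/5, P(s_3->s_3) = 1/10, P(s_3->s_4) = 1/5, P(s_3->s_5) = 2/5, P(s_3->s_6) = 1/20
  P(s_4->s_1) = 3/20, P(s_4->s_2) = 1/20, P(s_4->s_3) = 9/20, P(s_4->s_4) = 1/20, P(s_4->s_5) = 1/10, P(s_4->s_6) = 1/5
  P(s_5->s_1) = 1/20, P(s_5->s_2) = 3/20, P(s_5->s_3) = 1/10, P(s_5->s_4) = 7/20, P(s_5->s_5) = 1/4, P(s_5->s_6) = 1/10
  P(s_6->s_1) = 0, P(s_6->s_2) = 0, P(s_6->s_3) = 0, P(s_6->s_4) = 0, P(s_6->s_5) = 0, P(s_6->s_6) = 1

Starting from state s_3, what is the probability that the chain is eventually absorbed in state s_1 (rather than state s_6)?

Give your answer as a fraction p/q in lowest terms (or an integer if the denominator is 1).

Let a_i = P(absorbed in s_1 | start in state i).
Boundary conditions: a_s_1 = 1, a_s_6 = 0.
For each transient state i, a_i = sum_j P(i->j) * a_j:
  a_s_2 = 1/10*a_s_1 + 3/10*a_s_2 + 3/20*a_s_3 + 3/10*a_s_4 + 1/10*a_s_5 + 1/20*a_s_6
  a_s_3 = 1/20*a_s_1 + 1/5*a_s_2 + 1/10*a_s_3 + 1/5*a_s_4 + 2/5*a_s_5 + 1/20*a_s_6
  a_s_4 = 3/20*a_s_1 + 1/20*a_s_2 + 9/20*a_s_3 + 1/20*a_s_4 + 1/10*a_s_5 + 1/5*a_s_6
  a_s_5 = 1/20*a_s_1 + 3/20*a_s_2 + 1/10*a_s_3 + 7/20*a_s_4 + 1/4*a_s_5 + 1/10*a_s_6

Substituting a_s_1 = 1 and a_s_6 = 0, rearrange to (I - Q) a = r where r[i] = P(i -> s_1):
  [7/10, -3/20, -3/10, -1/10] . (a_s_2, a_s_3, a_s_4, a_s_5) = 1/10
  [-1/5, 9/10, -1/5, -2/5] . (a_s_2, a_s_3, a_s_4, a_s_5) = 1/20
  [-1/20, -9/20, 19/20, -1/10] . (a_s_2, a_s_3, a_s_4, a_s_5) = 3/20
  [-3/20, -1/10, -7/20, 3/4] . (a_s_2, a_s_3, a_s_4, a_s_5) = 1/20

Solving yields:
  a_s_2 = 5679/11480
  a_s_3 = 263/574
  a_s_4 = 5129/11480
  a_s_5 = 1249/2870

Starting state is s_3, so the absorption probability is a_s_3 = 263/574.

Answer: 263/574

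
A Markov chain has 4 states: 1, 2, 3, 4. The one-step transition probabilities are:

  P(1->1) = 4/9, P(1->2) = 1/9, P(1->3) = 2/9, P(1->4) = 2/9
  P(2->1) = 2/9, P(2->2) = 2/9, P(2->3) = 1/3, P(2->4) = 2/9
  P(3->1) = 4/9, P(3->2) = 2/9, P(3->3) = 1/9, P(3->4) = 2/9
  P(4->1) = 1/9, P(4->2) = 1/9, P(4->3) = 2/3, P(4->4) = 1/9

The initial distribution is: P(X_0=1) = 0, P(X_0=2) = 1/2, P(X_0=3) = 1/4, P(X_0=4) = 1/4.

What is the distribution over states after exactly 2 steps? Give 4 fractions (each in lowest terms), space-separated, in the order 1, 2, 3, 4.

Propagating the distribution step by step (d_{t+1} = d_t * P):
d_0 = (1=0, 2=1/2, 3=1/4, 4=1/4)
  d_1[1] = 0*4/9 + 1/2*2/9 + 1/4*4/9 + 1/4*1/9 = 1/4
  d_1[2] = 0*1/9 + 1/2*2/9 + 1/4*2/9 + 1/4*1/9 = 7/36
  d_1[3] = 0*2/9 + 1/2*1/3 + 1/4*1/9 + 1/4*2/3 = 13/36
  d_1[4] = 0*2/9 + 1/2*2/9 + 1/4*2/9 + 1/4*1/9 = 7/36
d_1 = (1=1/4, 2=7/36, 3=13/36, 4=7/36)
  d_2[1] = 1/4*4/9 + 7/36*2/9 + 13/36*4/9 + 7/36*1/9 = 109/324
  d_2[2] = 1/4*1/9 + 7/36*2/9 + 13/36*2/9 + 7/36*1/9 = 14/81
  d_2[3] = 1/4*2/9 + 7/36*1/3 + 13/36*1/9 + 7/36*2/3 = 47/162
  d_2[4] = 1/4*2/9 + 7/36*2/9 + 13/36*2/9 + 7/36*1/9 = 65/324
d_2 = (1=109/324, 2=14/81, 3=47/162, 4=65/324)

Answer: 109/324 14/81 47/162 65/324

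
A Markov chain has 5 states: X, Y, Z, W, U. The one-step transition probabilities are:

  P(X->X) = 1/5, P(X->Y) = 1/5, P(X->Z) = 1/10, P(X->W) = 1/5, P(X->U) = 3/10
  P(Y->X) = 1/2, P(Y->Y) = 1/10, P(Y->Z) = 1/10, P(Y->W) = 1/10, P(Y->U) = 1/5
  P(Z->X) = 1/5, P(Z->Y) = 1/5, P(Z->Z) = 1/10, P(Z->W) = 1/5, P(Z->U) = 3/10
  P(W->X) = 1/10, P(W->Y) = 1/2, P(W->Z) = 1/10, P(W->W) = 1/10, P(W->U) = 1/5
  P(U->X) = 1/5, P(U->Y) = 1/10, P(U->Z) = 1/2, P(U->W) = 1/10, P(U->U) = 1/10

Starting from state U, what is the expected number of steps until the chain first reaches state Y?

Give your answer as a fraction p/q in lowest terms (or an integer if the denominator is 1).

Let h_i = expected steps to first reach Y from state i.
Boundary: h_Y = 0.
First-step equations for the other states:
  h_X = 1 + 1/5*h_X + 1/5*h_Y + 1/10*h_Z + 1/5*h_W + 3/10*h_U
  h_Z = 1 + 1/5*h_X + 1/5*h_Y + 1/10*h_Z + 1/5*h_W + 3/10*h_U
  h_W = 1 + 1/10*h_X + 1/2*h_Y + 1/10*h_Z + 1/10*h_W + 1/5*h_U
  h_U = 1 + 1/5*h_X + 1/10*h_Y + 1/2*h_Z + 1/10*h_W + 1/10*h_U

Substituting h_Y = 0 and rearranging gives the linear system (I - Q) h = 1:
  [4/5, -1/10, -1/5, -3/10] . (h_X, h_Z, h_W, h_U) = 1
  [-1/5, 9/10, -1/5, -3/10] . (h_X, h_Z, h_W, h_U) = 1
  [-1/10, -1/10, 9/10, -1/5] . (h_X, h_Z, h_W, h_U) = 1
  [-1/5, -1/2, -1/10, 9/10] . (h_X, h_Z, h_W, h_U) = 1

Solving yields:
  h_X = 655/147
  h_Z = 655/147
  h_W = 470/147
  h_U = 725/147

Starting state is U, so the expected hitting time is h_U = 725/147.

Answer: 725/147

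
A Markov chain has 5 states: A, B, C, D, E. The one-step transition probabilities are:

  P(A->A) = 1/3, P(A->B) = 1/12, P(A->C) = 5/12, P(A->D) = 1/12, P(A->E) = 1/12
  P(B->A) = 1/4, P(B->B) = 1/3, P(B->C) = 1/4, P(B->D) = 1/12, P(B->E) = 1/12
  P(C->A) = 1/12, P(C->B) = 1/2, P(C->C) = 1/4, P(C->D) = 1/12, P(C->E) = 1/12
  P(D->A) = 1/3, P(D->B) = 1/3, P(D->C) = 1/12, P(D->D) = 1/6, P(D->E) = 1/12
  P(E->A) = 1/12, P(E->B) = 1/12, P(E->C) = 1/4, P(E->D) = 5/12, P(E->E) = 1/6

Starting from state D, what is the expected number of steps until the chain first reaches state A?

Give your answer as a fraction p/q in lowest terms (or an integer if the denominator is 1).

Answer: 2552/601

Derivation:
Let h_i = expected steps to first reach A from state i.
Boundary: h_A = 0.
First-step equations for the other states:
  h_B = 1 + 1/4*h_A + 1/3*h_B + 1/4*h_C + 1/12*h_D + 1/12*h_E
  h_C = 1 + 1/12*h_A + 1/2*h_B + 1/4*h_C + 1/12*h_D + 1/12*h_E
  h_D = 1 + 1/3*h_A + 1/3*h_B + 1/12*h_C + 1/6*h_D + 1/12*h_E
  h_E = 1 + 1/12*h_A + 1/12*h_B + 1/4*h_C + 5/12*h_D + 1/6*h_E

Substituting h_A = 0 and rearranging gives the linear system (I - Q) h = 1:
  [2/3, -1/4, -1/12, -1/12] . (h_B, h_C, h_D, h_E) = 1
  [-1/2, 3/4, -1/12, -1/12] . (h_B, h_C, h_D, h_E) = 1
  [-1/3, -1/12, 5/6, -1/12] . (h_B, h_C, h_D, h_E) = 1
  [-1/12, -1/4, -5/12, 5/6] . (h_B, h_C, h_D, h_E) = 1

Solving yields:
  h_B = 2904/601
  h_C = 3388/601
  h_D = 2552/601
  h_E = 3304/601

Starting state is D, so the expected hitting time is h_D = 2552/601.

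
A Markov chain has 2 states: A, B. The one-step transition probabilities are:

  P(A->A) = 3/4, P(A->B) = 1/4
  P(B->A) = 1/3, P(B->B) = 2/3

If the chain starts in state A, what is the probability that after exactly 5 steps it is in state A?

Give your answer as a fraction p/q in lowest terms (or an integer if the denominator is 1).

Computing P^5 by repeated multiplication:
P^1 =
  A: [3/4, 1/4]
  B: [1/3, 2/3]
P^2 =
  A: [31/48, 17/48]
  B: [17/36, 19/36]
P^3 =
  A: [347/576, 229/576]
  B: [229/432, 203/432]
P^4 =
  A: [4039/6912, 2873/6912]
  B: [2873/5184, 2311/5184]
P^5 =
  A: [47843/82944, 35101/82944]
  B: [35101/62208, 27107/62208]

(P^5)[A -> A] = 47843/82944

Answer: 47843/82944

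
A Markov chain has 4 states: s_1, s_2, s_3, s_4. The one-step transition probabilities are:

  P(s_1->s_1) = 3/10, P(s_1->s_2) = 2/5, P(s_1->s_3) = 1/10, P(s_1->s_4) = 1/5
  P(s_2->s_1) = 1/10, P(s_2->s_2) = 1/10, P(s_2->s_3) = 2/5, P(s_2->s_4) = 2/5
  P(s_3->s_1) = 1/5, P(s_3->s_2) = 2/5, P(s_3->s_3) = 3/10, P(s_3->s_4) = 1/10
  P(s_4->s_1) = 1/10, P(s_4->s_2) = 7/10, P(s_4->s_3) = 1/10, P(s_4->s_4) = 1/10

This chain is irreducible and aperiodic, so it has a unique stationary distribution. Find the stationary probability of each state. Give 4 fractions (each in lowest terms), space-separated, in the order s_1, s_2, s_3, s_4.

Answer: 174/1105 397/1105 287/1105 19/85

Derivation:
The stationary distribution satisfies pi = pi * P, i.e.:
  pi_s_1 = 3/10*pi_s_1 + 1/10*pi_s_2 + 1/5*pi_s_3 + 1/10*pi_s_4
  pi_s_2 = 2/5*pi_s_1 + 1/10*pi_s_2 + 2/5*pi_s_3 + 7/10*pi_s_4
  pi_s_3 = 1/10*pi_s_1 + 2/5*pi_s_2 + 3/10*pi_s_3 + 1/10*pi_s_4
  pi_s_4 = 1/5*pi_s_1 + 2/5*pi_s_2 + 1/10*pi_s_3 + 1/10*pi_s_4
with normalization: pi_s_1 + pi_s_2 + pi_s_3 + pi_s_4 = 1.

Using the first 3 balance equations plus normalization, the linear system A*pi = b is:
  [-7/10, 1/10, 1/5, 1/10] . pi = 0
  [2/5, -9/10, 2/5, 7/10] . pi = 0
  [1/10, 2/5, -7/10, 1/10] . pi = 0
  [1, 1, 1, 1] . pi = 1

Solving yields:
  pi_s_1 = 174/1105
  pi_s_2 = 397/1105
  pi_s_3 = 287/1105
  pi_s_4 = 19/85

Verification (pi * P):
  174/1105*3/10 + 397/1105*1/10 + 287/1105*1/5 + 19/85*1/10 = 174/1105 = pi_s_1  (ok)
  174/1105*2/5 + 397/1105*1/10 + 287/1105*2/5 + 19/85*7/10 = 397/1105 = pi_s_2  (ok)
  174/1105*1/10 + 397/1105*2/5 + 287/1105*3/10 + 19/85*1/10 = 287/1105 = pi_s_3  (ok)
  174/1105*1/5 + 397/1105*2/5 + 287/1105*1/10 + 19/85*1/10 = 19/85 = pi_s_4  (ok)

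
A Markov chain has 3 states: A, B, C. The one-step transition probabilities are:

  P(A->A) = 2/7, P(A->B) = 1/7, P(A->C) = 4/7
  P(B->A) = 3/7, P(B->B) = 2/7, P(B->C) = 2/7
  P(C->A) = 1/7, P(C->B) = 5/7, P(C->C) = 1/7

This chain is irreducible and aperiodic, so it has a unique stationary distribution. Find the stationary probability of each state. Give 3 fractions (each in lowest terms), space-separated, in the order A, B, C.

Answer: 5/17 13/34 11/34

Derivation:
The stationary distribution satisfies pi = pi * P, i.e.:
  pi_A = 2/7*pi_A + 3/7*pi_B + 1/7*pi_C
  pi_B = 1/7*pi_A + 2/7*pi_B + 5/7*pi_C
  pi_C = 4/7*pi_A + 2/7*pi_B + 1/7*pi_C
with normalization: pi_A + pi_B + pi_C = 1.

Using the first 2 balance equations plus normalization, the linear system A*pi = b is:
  [-5/7, 3/7, 1/7] . pi = 0
  [1/7, -5/7, 5/7] . pi = 0
  [1, 1, 1] . pi = 1

Solving yields:
  pi_A = 5/17
  pi_B = 13/34
  pi_C = 11/34

Verification (pi * P):
  5/17*2/7 + 13/34*3/7 + 11/34*1/7 = 5/17 = pi_A  (ok)
  5/17*1/7 + 13/34*2/7 + 11/34*5/7 = 13/34 = pi_B  (ok)
  5/17*4/7 + 13/34*2/7 + 11/34*1/7 = 11/34 = pi_C  (ok)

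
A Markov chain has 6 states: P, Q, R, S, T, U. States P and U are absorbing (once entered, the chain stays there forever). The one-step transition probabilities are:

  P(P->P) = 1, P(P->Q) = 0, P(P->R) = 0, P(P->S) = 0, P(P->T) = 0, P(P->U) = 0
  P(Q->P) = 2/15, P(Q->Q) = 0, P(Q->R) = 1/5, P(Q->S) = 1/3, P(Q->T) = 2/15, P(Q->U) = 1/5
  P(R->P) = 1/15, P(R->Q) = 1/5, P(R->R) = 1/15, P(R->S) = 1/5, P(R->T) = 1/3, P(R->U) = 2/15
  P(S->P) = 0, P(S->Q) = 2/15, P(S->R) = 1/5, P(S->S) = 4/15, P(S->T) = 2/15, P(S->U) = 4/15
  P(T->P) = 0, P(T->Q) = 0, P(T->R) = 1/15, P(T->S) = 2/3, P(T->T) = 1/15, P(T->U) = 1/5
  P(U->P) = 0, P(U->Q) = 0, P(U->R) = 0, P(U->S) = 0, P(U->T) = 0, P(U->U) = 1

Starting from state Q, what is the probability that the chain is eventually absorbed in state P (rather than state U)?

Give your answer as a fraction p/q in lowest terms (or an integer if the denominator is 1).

Answer: 3782/17939

Derivation:
Let a_i = P(absorbed in P | start in state i).
Boundary conditions: a_P = 1, a_U = 0.
For each transient state i, a_i = sum_j P(i->j) * a_j:
  a_Q = 2/15*a_P + 0*a_Q + 1/5*a_R + 1/3*a_S + 2/15*a_T + 1/5*a_U
  a_R = 1/15*a_P + 1/5*a_Q + 1/15*a_R + 1/5*a_S + 1/3*a_T + 2/15*a_U
  a_S = 0*a_P + 2/15*a_Q + 1/5*a_R + 4/15*a_S + 2/15*a_T + 4/15*a_U
  a_T = 0*a_P + 0*a_Q + 1/15*a_R + 2/3*a_S + 1/15*a_T + 1/5*a_U

Substituting a_P = 1 and a_U = 0, rearrange to (I - Q) a = r where r[i] = P(i -> P):
  [1, -1/5, -1/3, -2/15] . (a_Q, a_R, a_S, a_T) = 2/15
  [-1/5, 14/15, -1/5, -1/3] . (a_Q, a_R, a_S, a_T) = 1/15
  [-2/15, -1/5, 11/15, -2/15] . (a_Q, a_R, a_S, a_T) = 0
  [0, -1/15, -2/3, 14/15] . (a_Q, a_R, a_S, a_T) = 0

Solving yields:
  a_Q = 3782/17939
  a_R = 3002/17939
  a_S = 1776/17939
  a_T = 1483/17939

Starting state is Q, so the absorption probability is a_Q = 3782/17939.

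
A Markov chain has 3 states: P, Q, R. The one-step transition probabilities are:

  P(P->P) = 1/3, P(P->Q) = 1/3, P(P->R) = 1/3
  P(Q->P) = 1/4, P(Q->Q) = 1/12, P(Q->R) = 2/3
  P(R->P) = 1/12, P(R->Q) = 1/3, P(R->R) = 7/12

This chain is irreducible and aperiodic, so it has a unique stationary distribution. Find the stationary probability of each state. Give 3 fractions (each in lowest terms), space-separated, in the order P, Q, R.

Answer: 23/135 4/15 76/135

Derivation:
The stationary distribution satisfies pi = pi * P, i.e.:
  pi_P = 1/3*pi_P + 1/4*pi_Q + 1/12*pi_R
  pi_Q = 1/3*pi_P + 1/12*pi_Q + 1/3*pi_R
  pi_R = 1/3*pi_P + 2/3*pi_Q + 7/12*pi_R
with normalization: pi_P + pi_Q + pi_R = 1.

Using the first 2 balance equations plus normalization, the linear system A*pi = b is:
  [-2/3, 1/4, 1/12] . pi = 0
  [1/3, -11/12, 1/3] . pi = 0
  [1, 1, 1] . pi = 1

Solving yields:
  pi_P = 23/135
  pi_Q = 4/15
  pi_R = 76/135

Verification (pi * P):
  23/135*1/3 + 4/15*1/4 + 76/135*1/12 = 23/135 = pi_P  (ok)
  23/135*1/3 + 4/15*1/12 + 76/135*1/3 = 4/15 = pi_Q  (ok)
  23/135*1/3 + 4/15*2/3 + 76/135*7/12 = 76/135 = pi_R  (ok)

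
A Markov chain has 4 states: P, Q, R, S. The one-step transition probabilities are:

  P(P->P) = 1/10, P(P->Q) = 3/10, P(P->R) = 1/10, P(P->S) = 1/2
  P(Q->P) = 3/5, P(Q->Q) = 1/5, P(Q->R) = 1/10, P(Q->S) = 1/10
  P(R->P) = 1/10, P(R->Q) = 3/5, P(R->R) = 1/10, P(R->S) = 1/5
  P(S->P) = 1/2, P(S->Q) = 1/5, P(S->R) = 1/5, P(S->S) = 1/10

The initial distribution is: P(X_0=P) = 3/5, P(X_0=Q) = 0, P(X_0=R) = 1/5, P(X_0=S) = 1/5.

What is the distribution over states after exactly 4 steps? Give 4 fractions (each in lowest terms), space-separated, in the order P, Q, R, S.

Propagating the distribution step by step (d_{t+1} = d_t * P):
d_0 = (P=3/5, Q=0, R=1/5, S=1/5)
  d_1[P] = 3/5*1/10 + 0*3/5 + 1/5*1/10 + 1/5*1/2 = 9/50
  d_1[Q] = 3/5*3/10 + 0*1/5 + 1/5*3/5 + 1/5*1/5 = 17/50
  d_1[R] = 3/5*1/10 + 0*1/10 + 1/5*1/10 + 1/5*1/5 = 3/25
  d_1[S] = 3/5*1/2 + 0*1/10 + 1/5*1/5 + 1/5*1/10 = 9/25
d_1 = (P=9/50, Q=17/50, R=3/25, S=9/25)
  d_2[P] = 9/50*1/10 + 17/50*3/5 + 3/25*1/10 + 9/25*1/2 = 207/500
  d_2[Q] = 9/50*3/10 + 17/50*1/5 + 3/25*3/5 + 9/25*1/5 = 133/500
  d_2[R] = 9/50*1/10 + 17/50*1/10 + 3/25*1/10 + 9/25*1/5 = 17/125
  d_2[S] = 9/50*1/2 + 17/50*1/10 + 3/25*1/5 + 9/25*1/10 = 23/125
d_2 = (P=207/500, Q=133/500, R=17/125, S=23/125)
  d_3[P] = 207/500*1/10 + 133/500*3/5 + 17/125*1/10 + 23/125*1/2 = 1533/5000
  d_3[Q] = 207/500*3/10 + 133/500*1/5 + 17/125*3/5 + 23/125*1/5 = 1479/5000
  d_3[R] = 207/500*1/10 + 133/500*1/10 + 17/125*1/10 + 23/125*1/5 = 74/625
  d_3[S] = 207/500*1/2 + 133/500*1/10 + 17/125*1/5 + 23/125*1/10 = 349/1250
d_3 = (P=1533/5000, Q=1479/5000, R=74/625, S=349/1250)
  d_4[P] = 1533/5000*1/10 + 1479/5000*3/5 + 74/625*1/10 + 349/1250*1/2 = 17979/50000
  d_4[Q] = 1533/5000*3/10 + 1479/5000*1/5 + 74/625*3/5 + 349/1250*1/5 = 13901/50000
  d_4[R] = 1533/5000*1/10 + 1479/5000*1/10 + 74/625*1/10 + 349/1250*1/5 = 1599/12500
  d_4[S] = 1533/5000*1/2 + 1479/5000*1/10 + 74/625*1/5 + 349/1250*1/10 = 2931/12500
d_4 = (P=17979/50000, Q=13901/50000, R=1599/12500, S=2931/12500)

Answer: 17979/50000 13901/50000 1599/12500 2931/12500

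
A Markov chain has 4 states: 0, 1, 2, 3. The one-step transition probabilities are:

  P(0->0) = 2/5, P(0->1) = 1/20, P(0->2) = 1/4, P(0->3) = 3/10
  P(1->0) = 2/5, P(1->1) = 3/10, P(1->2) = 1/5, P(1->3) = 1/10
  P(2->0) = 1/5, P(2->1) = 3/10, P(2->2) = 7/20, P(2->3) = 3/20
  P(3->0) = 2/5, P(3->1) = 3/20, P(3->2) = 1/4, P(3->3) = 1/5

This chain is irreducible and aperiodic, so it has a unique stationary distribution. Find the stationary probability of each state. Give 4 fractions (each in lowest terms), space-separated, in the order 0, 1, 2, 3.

The stationary distribution satisfies pi = pi * P, i.e.:
  pi_0 = 2/5*pi_0 + 2/5*pi_1 + 1/5*pi_2 + 2/5*pi_3
  pi_1 = 1/20*pi_0 + 3/10*pi_1 + 3/10*pi_2 + 3/20*pi_3
  pi_2 = 1/4*pi_0 + 1/5*pi_1 + 7/20*pi_2 + 1/4*pi_3
  pi_3 = 3/10*pi_0 + 1/10*pi_1 + 3/20*pi_2 + 1/5*pi_3
with normalization: pi_0 + pi_1 + pi_2 + pi_3 = 1.

Using the first 3 balance equations plus normalization, the linear system A*pi = b is:
  [-3/5, 2/5, 1/5, 2/5] . pi = 0
  [1/20, -7/10, 3/10, 3/20] . pi = 0
  [1/4, 1/5, -13/20, 1/4] . pi = 0
  [1, 1, 1, 1] . pi = 1

Solving yields:
  pi_0 = 536/1547
  pi_1 = 283/1547
  pi_2 = 414/1547
  pi_3 = 314/1547

Verification (pi * P):
  536/1547*2/5 + 283/1547*2/5 + 414/1547*1/5 + 314/1547*2/5 = 536/1547 = pi_0  (ok)
  536/1547*1/20 + 283/1547*3/10 + 414/1547*3/10 + 314/1547*3/20 = 283/1547 = pi_1  (ok)
  536/1547*1/4 + 283/1547*1/5 + 414/1547*7/20 + 314/1547*1/4 = 414/1547 = pi_2  (ok)
  536/1547*3/10 + 283/1547*1/10 + 414/1547*3/20 + 314/1547*1/5 = 314/1547 = pi_3  (ok)

Answer: 536/1547 283/1547 414/1547 314/1547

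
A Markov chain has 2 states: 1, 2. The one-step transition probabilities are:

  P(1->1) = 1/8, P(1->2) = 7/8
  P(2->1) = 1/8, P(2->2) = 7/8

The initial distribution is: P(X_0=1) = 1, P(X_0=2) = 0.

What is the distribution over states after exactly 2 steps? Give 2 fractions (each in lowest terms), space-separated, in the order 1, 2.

Propagating the distribution step by step (d_{t+1} = d_t * P):
d_0 = (1=1, 2=0)
  d_1[1] = 1*1/8 + 0*1/8 = 1/8
  d_1[2] = 1*7/8 + 0*7/8 = 7/8
d_1 = (1=1/8, 2=7/8)
  d_2[1] = 1/8*1/8 + 7/8*1/8 = 1/8
  d_2[2] = 1/8*7/8 + 7/8*7/8 = 7/8
d_2 = (1=1/8, 2=7/8)

Answer: 1/8 7/8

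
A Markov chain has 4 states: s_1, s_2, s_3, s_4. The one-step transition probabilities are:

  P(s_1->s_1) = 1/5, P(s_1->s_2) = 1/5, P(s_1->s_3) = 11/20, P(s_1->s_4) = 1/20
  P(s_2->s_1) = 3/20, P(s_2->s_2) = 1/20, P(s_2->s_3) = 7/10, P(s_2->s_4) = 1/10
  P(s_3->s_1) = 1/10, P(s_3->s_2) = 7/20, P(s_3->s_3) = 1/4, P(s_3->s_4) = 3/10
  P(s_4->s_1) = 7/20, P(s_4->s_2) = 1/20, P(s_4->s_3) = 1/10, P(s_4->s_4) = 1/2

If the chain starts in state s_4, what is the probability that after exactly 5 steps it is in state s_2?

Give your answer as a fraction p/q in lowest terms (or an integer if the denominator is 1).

Answer: 74219/400000

Derivation:
Computing P^5 by repeated multiplication:
P^1 =
  s_1: [1/5, 1/5, 11/20, 1/20]
  s_2: [3/20, 1/20, 7/10, 1/10]
  s_3: [1/10, 7/20, 1/4, 3/10]
  s_4: [7/20, 1/20, 1/10, 1/2]
P^2 =
  s_1: [57/400, 49/200, 157/400, 11/50]
  s_2: [57/400, 113/400, 121/400, 109/400]
  s_3: [81/400, 7/50, 157/400, 53/200]
  s_4: [21/80, 53/400, 121/400, 121/400]
P^3 =
  s_1: [363/2000, 1513/8000, 37/100, 83/320]
  s_2: [393/2000, 1297/8000, 379/1000, 2099/8000]
  s_3: [387/2000, 317/1600, 167/500, 439/1600]
  s_4: [417/2000, 1441/8000, 343/1000, 2147/8000]
P^4 =
  s_1: [3849/20000, 7529/40000, 7013/20000, 10747/40000]
  s_2: [3867/20000, 7727/40000, 6851/20000, 10837/40000]
  s_3: [3957/20000, 7169/40000, 7121/20000, 427/1600]
  s_4: [3939/20000, 7367/40000, 7067/20000, 10621/40000]
P^5 =
  s_1: [7833/40000, 589/3200, 70427/200000, 107191/400000]
  s_2: [7869/40000, 72707/400000, 70859/200000, 21377/80000]
  s_3: [39093/200000, 74597/400000, 13999/40000, 107227/400000]
  s_4: [39057/200000, 74219/400000, 70427/200000, 106813/400000]

(P^5)[s_4 -> s_2] = 74219/400000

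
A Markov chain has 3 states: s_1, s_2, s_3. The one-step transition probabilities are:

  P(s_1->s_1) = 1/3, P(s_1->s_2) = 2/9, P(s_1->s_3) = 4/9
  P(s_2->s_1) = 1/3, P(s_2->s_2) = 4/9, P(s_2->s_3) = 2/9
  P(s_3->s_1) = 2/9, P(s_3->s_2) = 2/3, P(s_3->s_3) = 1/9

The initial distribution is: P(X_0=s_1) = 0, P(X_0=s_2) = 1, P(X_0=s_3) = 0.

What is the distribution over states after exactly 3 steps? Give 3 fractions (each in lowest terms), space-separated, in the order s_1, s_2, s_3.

Propagating the distribution step by step (d_{t+1} = d_t * P):
d_0 = (s_1=0, s_2=1, s_3=0)
  d_1[s_1] = 0*1/3 + 1*1/3 + 0*2/9 = 1/3
  d_1[s_2] = 0*2/9 + 1*4/9 + 0*2/3 = 4/9
  d_1[s_3] = 0*4/9 + 1*2/9 + 0*1/9 = 2/9
d_1 = (s_1=1/3, s_2=4/9, s_3=2/9)
  d_2[s_1] = 1/3*1/3 + 4/9*1/3 + 2/9*2/9 = 25/81
  d_2[s_2] = 1/3*2/9 + 4/9*4/9 + 2/9*2/3 = 34/81
  d_2[s_3] = 1/3*4/9 + 4/9*2/9 + 2/9*1/9 = 22/81
d_2 = (s_1=25/81, s_2=34/81, s_3=22/81)
  d_3[s_1] = 25/81*1/3 + 34/81*1/3 + 22/81*2/9 = 221/729
  d_3[s_2] = 25/81*2/9 + 34/81*4/9 + 22/81*2/3 = 106/243
  d_3[s_3] = 25/81*4/9 + 34/81*2/9 + 22/81*1/9 = 190/729
d_3 = (s_1=221/729, s_2=106/243, s_3=190/729)

Answer: 221/729 106/243 190/729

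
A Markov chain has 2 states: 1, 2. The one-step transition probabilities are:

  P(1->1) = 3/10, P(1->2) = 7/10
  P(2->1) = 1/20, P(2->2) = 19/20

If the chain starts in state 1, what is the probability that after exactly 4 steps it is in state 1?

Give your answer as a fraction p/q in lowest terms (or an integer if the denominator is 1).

Answer: 9/128

Derivation:
Computing P^4 by repeated multiplication:
P^1 =
  1: [3/10, 7/10]
  2: [1/20, 19/20]
P^2 =
  1: [1/8, 7/8]
  2: [1/16, 15/16]
P^3 =
  1: [13/160, 147/160]
  2: [21/320, 299/320]
P^4 =
  1: [9/128, 119/128]
  2: [17/256, 239/256]

(P^4)[1 -> 1] = 9/128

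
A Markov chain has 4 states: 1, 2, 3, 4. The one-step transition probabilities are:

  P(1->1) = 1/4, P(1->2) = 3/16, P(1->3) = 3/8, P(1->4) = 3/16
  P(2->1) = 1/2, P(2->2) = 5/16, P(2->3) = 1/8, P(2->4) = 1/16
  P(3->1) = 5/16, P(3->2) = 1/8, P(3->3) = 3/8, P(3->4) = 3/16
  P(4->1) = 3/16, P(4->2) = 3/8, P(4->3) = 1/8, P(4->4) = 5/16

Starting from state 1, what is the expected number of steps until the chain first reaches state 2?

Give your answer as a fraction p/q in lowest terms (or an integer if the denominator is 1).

Let h_i = expected steps to first reach 2 from state i.
Boundary: h_2 = 0.
First-step equations for the other states:
  h_1 = 1 + 1/4*h_1 + 3/16*h_2 + 3/8*h_3 + 3/16*h_4
  h_3 = 1 + 5/16*h_1 + 1/8*h_2 + 3/8*h_3 + 3/16*h_4
  h_4 = 1 + 3/16*h_1 + 3/8*h_2 + 1/8*h_3 + 5/16*h_4

Substituting h_2 = 0 and rearranging gives the linear system (I - Q) h = 1:
  [3/4, -3/8, -3/16] . (h_1, h_3, h_4) = 1
  [-5/16, 5/8, -3/16] . (h_1, h_3, h_4) = 1
  [-3/16, -1/8, 11/16] . (h_1, h_3, h_4) = 1

Solving yields:
  h_1 = 448/93
  h_3 = 476/93
  h_4 = 344/93

Starting state is 1, so the expected hitting time is h_1 = 448/93.

Answer: 448/93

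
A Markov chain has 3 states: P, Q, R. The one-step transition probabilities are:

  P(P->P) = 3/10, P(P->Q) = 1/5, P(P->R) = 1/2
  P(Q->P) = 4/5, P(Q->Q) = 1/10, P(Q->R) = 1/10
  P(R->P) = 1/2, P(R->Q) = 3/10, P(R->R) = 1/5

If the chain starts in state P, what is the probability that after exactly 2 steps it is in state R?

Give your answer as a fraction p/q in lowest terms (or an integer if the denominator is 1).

Answer: 27/100

Derivation:
Computing P^2 by repeated multiplication:
P^1 =
  P: [3/10, 1/5, 1/2]
  Q: [4/5, 1/10, 1/10]
  R: [1/2, 3/10, 1/5]
P^2 =
  P: [1/2, 23/100, 27/100]
  Q: [37/100, 1/5, 43/100]
  R: [49/100, 19/100, 8/25]

(P^2)[P -> R] = 27/100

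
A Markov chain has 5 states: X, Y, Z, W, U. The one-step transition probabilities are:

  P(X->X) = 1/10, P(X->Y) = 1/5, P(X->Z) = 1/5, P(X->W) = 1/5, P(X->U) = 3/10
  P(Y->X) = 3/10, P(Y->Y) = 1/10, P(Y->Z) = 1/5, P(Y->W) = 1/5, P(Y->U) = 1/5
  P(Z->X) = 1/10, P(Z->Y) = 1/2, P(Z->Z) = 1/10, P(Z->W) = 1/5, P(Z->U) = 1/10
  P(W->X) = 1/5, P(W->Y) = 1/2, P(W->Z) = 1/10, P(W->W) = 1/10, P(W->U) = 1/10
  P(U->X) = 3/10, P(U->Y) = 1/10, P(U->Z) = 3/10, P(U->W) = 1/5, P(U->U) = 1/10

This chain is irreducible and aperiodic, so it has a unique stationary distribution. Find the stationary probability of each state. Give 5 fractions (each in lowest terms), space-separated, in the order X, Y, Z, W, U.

Answer: 1651/8063 2140/8063 2911/16126 2/11 2701/16126

Derivation:
The stationary distribution satisfies pi = pi * P, i.e.:
  pi_X = 1/10*pi_X + 3/10*pi_Y + 1/10*pi_Z + 1/5*pi_W + 3/10*pi_U
  pi_Y = 1/5*pi_X + 1/10*pi_Y + 1/2*pi_Z + 1/2*pi_W + 1/10*pi_U
  pi_Z = 1/5*pi_X + 1/5*pi_Y + 1/10*pi_Z + 1/10*pi_W + 3/10*pi_U
  pi_W = 1/5*pi_X + 1/5*pi_Y + 1/5*pi_Z + 1/10*pi_W + 1/5*pi_U
  pi_U = 3/10*pi_X + 1/5*pi_Y + 1/10*pi_Z + 1/10*pi_W + 1/10*pi_U
with normalization: pi_X + pi_Y + pi_Z + pi_W + pi_U = 1.

Using the first 4 balance equations plus normalization, the linear system A*pi = b is:
  [-9/10, 3/10, 1/10, 1/5, 3/10] . pi = 0
  [1/5, -9/10, 1/2, 1/2, 1/10] . pi = 0
  [1/5, 1/5, -9/10, 1/10, 3/10] . pi = 0
  [1/5, 1/5, 1/5, -9/10, 1/5] . pi = 0
  [1, 1, 1, 1, 1] . pi = 1

Solving yields:
  pi_X = 1651/8063
  pi_Y = 2140/8063
  pi_Z = 2911/16126
  pi_W = 2/11
  pi_U = 2701/16126

Verification (pi * P):
  1651/8063*1/10 + 2140/8063*3/10 + 2911/16126*1/10 + 2/11*1/5 + 2701/16126*3/10 = 1651/8063 = pi_X  (ok)
  1651/8063*1/5 + 2140/8063*1/10 + 2911/16126*1/2 + 2/11*1/2 + 2701/16126*1/10 = 2140/8063 = pi_Y  (ok)
  1651/8063*1/5 + 2140/8063*1/5 + 2911/16126*1/10 + 2/11*1/10 + 2701/16126*3/10 = 2911/16126 = pi_Z  (ok)
  1651/8063*1/5 + 2140/8063*1/5 + 2911/16126*1/5 + 2/11*1/10 + 2701/16126*1/5 = 2/11 = pi_W  (ok)
  1651/8063*3/10 + 2140/8063*1/5 + 2911/16126*1/10 + 2/11*1/10 + 2701/16126*1/10 = 2701/16126 = pi_U  (ok)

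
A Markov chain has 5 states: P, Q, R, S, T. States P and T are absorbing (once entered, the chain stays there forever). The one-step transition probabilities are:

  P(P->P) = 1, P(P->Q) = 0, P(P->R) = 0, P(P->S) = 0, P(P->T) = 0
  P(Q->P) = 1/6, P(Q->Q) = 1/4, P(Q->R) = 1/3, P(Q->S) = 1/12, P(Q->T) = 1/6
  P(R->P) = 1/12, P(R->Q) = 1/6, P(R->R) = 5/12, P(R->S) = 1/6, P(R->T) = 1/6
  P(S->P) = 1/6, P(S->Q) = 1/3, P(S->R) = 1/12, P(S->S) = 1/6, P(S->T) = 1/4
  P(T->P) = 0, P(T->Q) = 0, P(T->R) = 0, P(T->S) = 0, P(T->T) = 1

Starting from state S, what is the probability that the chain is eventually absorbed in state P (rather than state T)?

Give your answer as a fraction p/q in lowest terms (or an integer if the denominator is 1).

Answer: 39/94

Derivation:
Let a_i = P(absorbed in P | start in state i).
Boundary conditions: a_P = 1, a_T = 0.
For each transient state i, a_i = sum_j P(i->j) * a_j:
  a_Q = 1/6*a_P + 1/4*a_Q + 1/3*a_R + 1/12*a_S + 1/6*a_T
  a_R = 1/12*a_P + 1/6*a_Q + 5/12*a_R + 1/6*a_S + 1/6*a_T
  a_S = 1/6*a_P + 1/3*a_Q + 1/12*a_R + 1/6*a_S + 1/4*a_T

Substituting a_P = 1 and a_T = 0, rearrange to (I - Q) a = r where r[i] = P(i -> P):
  [3/4, -1/3, -1/12] . (a_Q, a_R, a_S) = 1/6
  [-1/6, 7/12, -1/6] . (a_Q, a_R, a_S) = 1/12
  [-1/3, -1/12, 5/6] . (a_Q, a_R, a_S) = 1/6

Solving yields:
  a_Q = 207/470
  a_R = 91/235
  a_S = 39/94

Starting state is S, so the absorption probability is a_S = 39/94.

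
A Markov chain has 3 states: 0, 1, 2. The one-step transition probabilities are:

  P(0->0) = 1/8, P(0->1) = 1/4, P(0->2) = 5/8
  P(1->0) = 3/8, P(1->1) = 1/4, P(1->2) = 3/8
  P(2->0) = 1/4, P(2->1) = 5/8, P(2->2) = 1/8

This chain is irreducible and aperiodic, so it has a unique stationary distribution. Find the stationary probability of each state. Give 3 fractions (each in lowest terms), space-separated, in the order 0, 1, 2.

The stationary distribution satisfies pi = pi * P, i.e.:
  pi_0 = 1/8*pi_0 + 3/8*pi_1 + 1/4*pi_2
  pi_1 = 1/4*pi_0 + 1/4*pi_1 + 5/8*pi_2
  pi_2 = 5/8*pi_0 + 3/8*pi_1 + 1/8*pi_2
with normalization: pi_0 + pi_1 + pi_2 = 1.

Using the first 2 balance equations plus normalization, the linear system A*pi = b is:
  [-7/8, 3/8, 1/4] . pi = 0
  [1/4, -3/4, 5/8] . pi = 0
  [1, 1, 1] . pi = 1

Solving yields:
  pi_0 = 9/34
  pi_1 = 13/34
  pi_2 = 6/17

Verification (pi * P):
  9/34*1/8 + 13/34*3/8 + 6/17*1/4 = 9/34 = pi_0  (ok)
  9/34*1/4 + 13/34*1/4 + 6/17*5/8 = 13/34 = pi_1  (ok)
  9/34*5/8 + 13/34*3/8 + 6/17*1/8 = 6/17 = pi_2  (ok)

Answer: 9/34 13/34 6/17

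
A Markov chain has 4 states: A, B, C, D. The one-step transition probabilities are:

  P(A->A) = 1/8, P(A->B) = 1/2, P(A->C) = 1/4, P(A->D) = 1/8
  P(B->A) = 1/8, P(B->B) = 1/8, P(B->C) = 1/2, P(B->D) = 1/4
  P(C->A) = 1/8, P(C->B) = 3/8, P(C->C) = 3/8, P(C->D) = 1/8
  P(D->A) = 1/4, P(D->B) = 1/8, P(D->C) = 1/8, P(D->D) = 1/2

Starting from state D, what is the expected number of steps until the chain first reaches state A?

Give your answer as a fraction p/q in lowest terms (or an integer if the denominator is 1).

Answer: 336/65

Derivation:
Let h_i = expected steps to first reach A from state i.
Boundary: h_A = 0.
First-step equations for the other states:
  h_B = 1 + 1/8*h_A + 1/8*h_B + 1/2*h_C + 1/4*h_D
  h_C = 1 + 1/8*h_A + 3/8*h_B + 3/8*h_C + 1/8*h_D
  h_D = 1 + 1/4*h_A + 1/8*h_B + 1/8*h_C + 1/2*h_D

Substituting h_A = 0 and rearranging gives the linear system (I - Q) h = 1:
  [7/8, -1/2, -1/4] . (h_B, h_C, h_D) = 1
  [-3/8, 5/8, -1/8] . (h_B, h_C, h_D) = 1
  [-1/8, -1/8, 1/2] . (h_B, h_C, h_D) = 1

Solving yields:
  h_B = 408/65
  h_C = 32/5
  h_D = 336/65

Starting state is D, so the expected hitting time is h_D = 336/65.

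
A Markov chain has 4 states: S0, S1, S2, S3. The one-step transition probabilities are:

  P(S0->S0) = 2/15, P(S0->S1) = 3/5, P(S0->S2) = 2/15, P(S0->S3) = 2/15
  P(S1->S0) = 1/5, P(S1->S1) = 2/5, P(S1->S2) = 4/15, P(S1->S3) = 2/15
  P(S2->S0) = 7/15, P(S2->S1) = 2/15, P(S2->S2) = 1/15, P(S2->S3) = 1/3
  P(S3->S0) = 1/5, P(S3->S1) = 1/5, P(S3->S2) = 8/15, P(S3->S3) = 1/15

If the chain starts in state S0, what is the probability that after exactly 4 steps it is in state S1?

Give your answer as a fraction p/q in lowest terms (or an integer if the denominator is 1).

Computing P^4 by repeated multiplication:
P^1 =
  S0: [2/15, 3/5, 2/15, 2/15]
  S1: [1/5, 2/5, 4/15, 2/15]
  S2: [7/15, 2/15, 1/15, 1/3]
  S3: [1/5, 1/5, 8/15, 1/15]
P^2 =
  S0: [17/75, 82/225, 58/225, 34/225]
  S1: [58/225, 77/225, 2/9, 8/45]
  S2: [14/75, 92/225, 7/25, 28/225]
  S3: [74/225, 64/225, 34/225, 53/225]
P^3 =
  S0: [856/3375, 1169/3375, 152/675, 118/675]
  S1: [817/3375, 1204/3375, 794/3375, 112/675]
  S2: [59/225, 76/225, 739/3375, 611/3375]
  S3: [737/3375, 1277/3375, 862/3375, 499/3375]
P^4 =
  S0: [4103/16875, 18008/50625, 3956/16875, 1688/10125]
  S1: [12484/50625, 3569/10125, 3908/16875, 8572/50625]
  S2: [12196/50625, 18116/50625, 11957/50625, 8356/50625]
  S3: [12836/50625, 17516/50625, 3812/16875, 8837/50625]

(P^4)[S0 -> S1] = 18008/50625

Answer: 18008/50625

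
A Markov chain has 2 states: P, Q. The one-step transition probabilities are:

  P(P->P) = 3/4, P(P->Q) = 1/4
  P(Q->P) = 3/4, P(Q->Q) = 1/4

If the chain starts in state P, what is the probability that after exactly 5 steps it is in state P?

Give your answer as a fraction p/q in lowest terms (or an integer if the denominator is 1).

Computing P^5 by repeated multiplication:
P^1 =
  P: [3/4, 1/4]
  Q: [3/4, 1/4]
P^2 =
  P: [3/4, 1/4]
  Q: [3/4, 1/4]
P^3 =
  P: [3/4, 1/4]
  Q: [3/4, 1/4]
P^4 =
  P: [3/4, 1/4]
  Q: [3/4, 1/4]
P^5 =
  P: [3/4, 1/4]
  Q: [3/4, 1/4]

(P^5)[P -> P] = 3/4

Answer: 3/4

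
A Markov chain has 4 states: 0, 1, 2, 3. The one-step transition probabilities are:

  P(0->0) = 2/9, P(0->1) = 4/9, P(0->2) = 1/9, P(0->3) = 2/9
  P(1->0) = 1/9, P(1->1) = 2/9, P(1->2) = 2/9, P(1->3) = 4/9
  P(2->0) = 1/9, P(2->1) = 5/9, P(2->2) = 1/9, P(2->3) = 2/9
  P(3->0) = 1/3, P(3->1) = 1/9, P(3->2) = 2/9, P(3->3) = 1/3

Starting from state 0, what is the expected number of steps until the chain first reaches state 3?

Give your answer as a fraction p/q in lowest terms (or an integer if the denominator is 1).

Answer: 49/15

Derivation:
Let h_i = expected steps to first reach 3 from state i.
Boundary: h_3 = 0.
First-step equations for the other states:
  h_0 = 1 + 2/9*h_0 + 4/9*h_1 + 1/9*h_2 + 2/9*h_3
  h_1 = 1 + 1/9*h_0 + 2/9*h_1 + 2/9*h_2 + 4/9*h_3
  h_2 = 1 + 1/9*h_0 + 5/9*h_1 + 1/9*h_2 + 2/9*h_3

Substituting h_3 = 0 and rearranging gives the linear system (I - Q) h = 1:
  [7/9, -4/9, -1/9] . (h_0, h_1, h_2) = 1
  [-1/9, 7/9, -2/9] . (h_0, h_1, h_2) = 1
  [-1/9, -5/9, 8/9] . (h_0, h_1, h_2) = 1

Solving yields:
  h_0 = 49/15
  h_1 = 8/3
  h_2 = 16/5

Starting state is 0, so the expected hitting time is h_0 = 49/15.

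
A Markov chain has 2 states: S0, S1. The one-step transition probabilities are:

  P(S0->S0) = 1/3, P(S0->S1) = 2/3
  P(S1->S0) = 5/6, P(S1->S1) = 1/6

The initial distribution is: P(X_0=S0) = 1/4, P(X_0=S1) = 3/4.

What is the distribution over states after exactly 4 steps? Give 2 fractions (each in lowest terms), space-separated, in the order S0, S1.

Propagating the distribution step by step (d_{t+1} = d_t * P):
d_0 = (S0=1/4, S1=3/4)
  d_1[S0] = 1/4*1/3 + 3/4*5/6 = 17/24
  d_1[S1] = 1/4*2/3 + 3/4*1/6 = 7/24
d_1 = (S0=17/24, S1=7/24)
  d_2[S0] = 17/24*1/3 + 7/24*5/6 = 23/48
  d_2[S1] = 17/24*2/3 + 7/24*1/6 = 25/48
d_2 = (S0=23/48, S1=25/48)
  d_3[S0] = 23/48*1/3 + 25/48*5/6 = 19/32
  d_3[S1] = 23/48*2/3 + 25/48*1/6 = 13/32
d_3 = (S0=19/32, S1=13/32)
  d_4[S0] = 19/32*1/3 + 13/32*5/6 = 103/192
  d_4[S1] = 19/32*2/3 + 13/32*1/6 = 89/192
d_4 = (S0=103/192, S1=89/192)

Answer: 103/192 89/192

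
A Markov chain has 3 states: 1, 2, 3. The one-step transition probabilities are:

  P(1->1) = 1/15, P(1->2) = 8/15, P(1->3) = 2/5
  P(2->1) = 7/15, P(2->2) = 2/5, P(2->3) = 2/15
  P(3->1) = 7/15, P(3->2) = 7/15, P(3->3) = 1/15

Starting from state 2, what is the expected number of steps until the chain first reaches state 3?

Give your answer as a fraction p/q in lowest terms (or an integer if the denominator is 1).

Let h_i = expected steps to first reach 3 from state i.
Boundary: h_3 = 0.
First-step equations for the other states:
  h_1 = 1 + 1/15*h_1 + 8/15*h_2 + 2/5*h_3
  h_2 = 1 + 7/15*h_1 + 2/5*h_2 + 2/15*h_3

Substituting h_3 = 0 and rearranging gives the linear system (I - Q) h = 1:
  [14/15, -8/15] . (h_1, h_2) = 1
  [-7/15, 3/5] . (h_1, h_2) = 1

Solving yields:
  h_1 = 51/14
  h_2 = 9/2

Starting state is 2, so the expected hitting time is h_2 = 9/2.

Answer: 9/2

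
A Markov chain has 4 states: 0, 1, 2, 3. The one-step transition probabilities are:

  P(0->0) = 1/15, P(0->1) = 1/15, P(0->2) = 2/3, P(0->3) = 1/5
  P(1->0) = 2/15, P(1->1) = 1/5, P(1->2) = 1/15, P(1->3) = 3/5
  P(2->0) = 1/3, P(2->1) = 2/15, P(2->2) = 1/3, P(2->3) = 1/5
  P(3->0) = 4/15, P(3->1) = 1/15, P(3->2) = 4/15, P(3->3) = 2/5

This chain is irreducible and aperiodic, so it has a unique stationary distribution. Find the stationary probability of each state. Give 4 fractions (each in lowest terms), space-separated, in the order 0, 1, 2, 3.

Answer: 251/1088 57/544 197/544 329/1088

Derivation:
The stationary distribution satisfies pi = pi * P, i.e.:
  pi_0 = 1/15*pi_0 + 2/15*pi_1 + 1/3*pi_2 + 4/15*pi_3
  pi_1 = 1/15*pi_0 + 1/5*pi_1 + 2/15*pi_2 + 1/15*pi_3
  pi_2 = 2/3*pi_0 + 1/15*pi_1 + 1/3*pi_2 + 4/15*pi_3
  pi_3 = 1/5*pi_0 + 3/5*pi_1 + 1/5*pi_2 + 2/5*pi_3
with normalization: pi_0 + pi_1 + pi_2 + pi_3 = 1.

Using the first 3 balance equations plus normalization, the linear system A*pi = b is:
  [-14/15, 2/15, 1/3, 4/15] . pi = 0
  [1/15, -4/5, 2/15, 1/15] . pi = 0
  [2/3, 1/15, -2/3, 4/15] . pi = 0
  [1, 1, 1, 1] . pi = 1

Solving yields:
  pi_0 = 251/1088
  pi_1 = 57/544
  pi_2 = 197/544
  pi_3 = 329/1088

Verification (pi * P):
  251/1088*1/15 + 57/544*2/15 + 197/544*1/3 + 329/1088*4/15 = 251/1088 = pi_0  (ok)
  251/1088*1/15 + 57/544*1/5 + 197/544*2/15 + 329/1088*1/15 = 57/544 = pi_1  (ok)
  251/1088*2/3 + 57/544*1/15 + 197/544*1/3 + 329/1088*4/15 = 197/544 = pi_2  (ok)
  251/1088*1/5 + 57/544*3/5 + 197/544*1/5 + 329/1088*2/5 = 329/1088 = pi_3  (ok)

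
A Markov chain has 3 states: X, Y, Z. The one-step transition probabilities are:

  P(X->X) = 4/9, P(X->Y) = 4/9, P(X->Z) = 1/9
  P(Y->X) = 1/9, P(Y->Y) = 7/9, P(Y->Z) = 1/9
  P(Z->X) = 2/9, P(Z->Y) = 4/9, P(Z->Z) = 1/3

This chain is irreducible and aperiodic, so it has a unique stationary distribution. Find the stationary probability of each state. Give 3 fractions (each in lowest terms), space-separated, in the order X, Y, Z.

Answer: 4/21 2/3 1/7

Derivation:
The stationary distribution satisfies pi = pi * P, i.e.:
  pi_X = 4/9*pi_X + 1/9*pi_Y + 2/9*pi_Z
  pi_Y = 4/9*pi_X + 7/9*pi_Y + 4/9*pi_Z
  pi_Z = 1/9*pi_X + 1/9*pi_Y + 1/3*pi_Z
with normalization: pi_X + pi_Y + pi_Z = 1.

Using the first 2 balance equations plus normalization, the linear system A*pi = b is:
  [-5/9, 1/9, 2/9] . pi = 0
  [4/9, -2/9, 4/9] . pi = 0
  [1, 1, 1] . pi = 1

Solving yields:
  pi_X = 4/21
  pi_Y = 2/3
  pi_Z = 1/7

Verification (pi * P):
  4/21*4/9 + 2/3*1/9 + 1/7*2/9 = 4/21 = pi_X  (ok)
  4/21*4/9 + 2/3*7/9 + 1/7*4/9 = 2/3 = pi_Y  (ok)
  4/21*1/9 + 2/3*1/9 + 1/7*1/3 = 1/7 = pi_Z  (ok)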